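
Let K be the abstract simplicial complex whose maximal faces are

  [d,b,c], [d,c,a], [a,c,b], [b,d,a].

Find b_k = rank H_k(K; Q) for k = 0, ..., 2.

b_0 = 1, b_1 = 0, b_2 = 1.

Fix the vertex order a < b < c < d and write every simplex with vertices in increasing order. Then dim K = 2 and the simplices of K are:

  0-simplices (4): a, b, c, d
  1-simplices (6): ab, ac, ad, bc, bd, cd
  2-simplices (4): abc, abd, acd, bcd

giving chain groups C_0 ≅ Z^4, C_1 ≅ Z^6, C_2 ≅ Z^4.

The boundary map ∂_1: C_1 → C_0 is given by ∂[p,q] = [q] − [p]. For instance
  ∂bc = c − b.
The 4×6 boundary matrix has rank 3 and Smith normal form diag(1,1,1).

Boundary ∂_2: C_2 → C_1 acts by ∂[p,q,r] = [q,r] − [p,r] + [p,q]. For instance
  ∂acd = cd − ad + ac,
  ∂bcd = cd − bd + bc.
The 6×4 boundary matrix has rank 3 and Smith normal form diag(1,1,1).

Reading off H_k = ker ∂_k / im ∂_{k+1}:

  H_0: rank C_0 − rank ∂_1 = 4 − 3 = 1, and the invariant factors of ∂_1 are all 1, so H_0 = Z.
  H_1: rank ker ∂_1 − rank ∂_2 = (6 − 3) − 3 = 0, and the invariant factors of ∂_2 are all 1, so H_1 = 0.
  H_2: rank ker ∂_2 − rank ∂_3 = (4 − 3) − 0 = 1, and there is no ∂_3, so H_2 = Z.

As a check, the Euler characteristic is 4 − 6 + 4 = 2, which agrees with 1 − 0 + 1 = 2.
(K is a triangulation of the 2-sphere S^2.)

Hence the Betti numbers are b_0 = 1, b_1 = 0, b_2 = 1.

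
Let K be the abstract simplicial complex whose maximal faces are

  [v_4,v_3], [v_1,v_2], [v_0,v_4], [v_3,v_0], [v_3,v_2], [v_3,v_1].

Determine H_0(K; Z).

H_0 = Z.

Order the vertices as v_0 < v_1 < v_2 < v_3 < v_4. Listing each simplex with vertices in this order, K has dimension 1 with simplices:

  0-simplices (5): [v_0], [v_1], [v_2], [v_3], [v_4]
  1-simplices (6): [v_0,v_3], [v_0,v_4], [v_1,v_2], [v_1,v_3], [v_2,v_3], [v_3,v_4]

Hence C_0 ≅ Z^5, C_1 ≅ Z^6.

∂_1: C_1 → C_0 is given by ∂[p,q] = [q] − [p]. For instance
  ∂[v_0,v_3] = [v_3] − [v_0].
The 5×6 boundary matrix has rank 4 and Smith normal form diag(1,1,1,1).

From H_k ≅ ker(∂_k) / im(∂_{k+1}) we obtain:

  H_0: rank C_0 − rank ∂_1 = 5 − 4 = 1, and the invariant factors of ∂_1 are all 1, so H_0 = Z.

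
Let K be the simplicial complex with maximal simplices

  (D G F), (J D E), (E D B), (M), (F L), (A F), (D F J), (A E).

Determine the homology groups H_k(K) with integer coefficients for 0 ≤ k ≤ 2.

H_0 ≅ Z^2,  H_1 ≅ Z,  H_2 = 0.

Take the total order A < B < D < E < F < G < J < L < M on the vertex set. Then K (dimension 2) consists of the simplices:

  0-simplices (9): A, B, D, E, F, G, J, L, M
  1-simplices (12): AE, AF, BD, BE, DE, DF, DG, DJ, EJ, FG, FJ, FL
  2-simplices (4): BDE, DEJ, DFG, DFJ

giving chain groups C_0 ≅ Z^9, C_1 ≅ Z^12, C_2 ≅ Z^4.

Boundary ∂_1: C_1 → C_0 maps an edge to its endpoints' difference, ∂[p,q] = q − p.
The resulting 9×12 matrix has rank 7, and its Smith normal form has invariant factors (1,1,1,1,1,1,1).

The boundary map ∂_2: C_2 → C_1 sends each 2-simplex [p,q,r] to [q,r] − [p,r] + [p,q]. For instance
  ∂DFG = FG − DG + DF,
  ∂DFJ = FJ − DJ + DF.
This gives a 12×4 integer matrix of rank 4; reducing to Smith normal form yields diagonal entries (1,1,1,1).

From H_k ≅ ker(∂_k) / im(∂_{k+1}) we obtain:

  H_0: rank C_0 − rank ∂_1 = 9 − 7 = 2, and the invariant factors of ∂_1 are all 1, so H_0 = Z^2.
  H_1: rank ker ∂_1 − rank ∂_2 = (12 − 7) − 4 = 1, and the invariant factors of ∂_2 are all 1, so H_1 = Z.
  H_2: rank ker ∂_2 − rank ∂_3 = (4 − 4) − 0 = 0, and there is no ∂_3, so H_2 = 0.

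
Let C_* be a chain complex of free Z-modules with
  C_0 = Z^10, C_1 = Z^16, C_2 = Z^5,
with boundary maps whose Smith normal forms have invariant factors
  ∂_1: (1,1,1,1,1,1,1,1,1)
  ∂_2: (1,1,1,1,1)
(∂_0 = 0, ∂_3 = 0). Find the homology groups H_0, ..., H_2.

H_0 ≅ Z,  H_1 ≅ Z^2,  H_2 = 0.

H_0: b_0 = 10 − 0 − 9 = 1; torsion from ∂_1 factors > 1: none. So H_0 ≅ Z.
H_1: b_1 = 16 − 9 − 5 = 2; torsion from ∂_2 factors > 1: none. So H_1 ≅ Z^2.
H_2: b_2 = 5 − 5 − 0 = 0; torsion from ∂_3 factors > 1: none. So H_2 ≅ 0.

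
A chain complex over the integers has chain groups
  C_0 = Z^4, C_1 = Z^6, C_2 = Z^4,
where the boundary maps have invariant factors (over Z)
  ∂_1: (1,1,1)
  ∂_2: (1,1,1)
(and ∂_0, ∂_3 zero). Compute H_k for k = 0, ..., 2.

H_0: b_0 = 4 − 0 − 3 = 1; torsion from ∂_1 factors > 1: none. So H_0 ≅ Z.
H_1: b_1 = 6 − 3 − 3 = 0; torsion from ∂_2 factors > 1: none. So H_1 ≅ 0.
H_2: b_2 = 4 − 3 − 0 = 1; torsion from ∂_3 factors > 1: none. So H_2 ≅ Z.

H_0 ≅ Z,  H_1 = 0,  H_2 ≅ Z.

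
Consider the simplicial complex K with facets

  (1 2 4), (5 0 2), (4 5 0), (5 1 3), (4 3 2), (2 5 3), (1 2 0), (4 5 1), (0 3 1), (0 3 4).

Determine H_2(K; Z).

Order the vertices as 0 < 1 < 2 < 3 < 4 < 5. Listing each simplex with vertices in this order, K has dimension 2 with simplices:

  0-simplices (6): [0], [1], [2], [3], [4], [5]
  1-simplices (15): [0,1], [0,2], [0,3], [0,4], [0,5], [1,2], [1,3], [1,4], [1,5], [2,3], [2,4], [2,5], [3,4], [3,5], [4,5]
  2-simplices (10): [0,1,2], [0,1,3], [0,2,5], [0,3,4], [0,4,5], [1,2,4], [1,3,5], [1,4,5], [2,3,4], [2,3,5]

so the chain groups are C_0 ≅ Z^6, C_1 ≅ Z^15, C_2 ≅ Z^10.

∂_1: C_1 → C_0 sends each edge [p,q] (with p < q) to q − p. For instance
  ∂[1,3] = [3] − [1].
This gives a 6×15 integer matrix of rank 5; reducing to Smith normal form yields diagonal entries (1,1,1,1,1).

Boundary ∂_2: C_2 → C_1 sends each 2-simplex [p,q,r] to [q,r] − [p,r] + [p,q]. For instance
  ∂[0,1,3] = [1,3] − [0,3] + [0,1],
  ∂[1,2,4] = [2,4] − [1,4] + [1,2].
The 15×10 boundary matrix has rank 10 and Smith normal form diag(1,1,1,1,1,1,1,1,1,2).

Computing H_k = (kernel of ∂_k) / (image of ∂_{k+1}):

  H_2: rank ker ∂_2 − rank ∂_3 = (10 − 10) − 0 = 0, and there is no ∂_3, so H_2 ≅ 0.

H_2 ≅ 0.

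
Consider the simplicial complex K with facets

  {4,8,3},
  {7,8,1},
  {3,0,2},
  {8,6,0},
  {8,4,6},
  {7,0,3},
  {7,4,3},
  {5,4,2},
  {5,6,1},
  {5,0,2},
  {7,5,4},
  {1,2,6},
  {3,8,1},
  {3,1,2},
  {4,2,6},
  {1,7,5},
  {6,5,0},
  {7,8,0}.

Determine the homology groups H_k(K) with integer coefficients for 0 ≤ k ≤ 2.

H_0 = Z,  H_1 = Z × Z/2,  H_2 = 0.

K has 9 vertices, 27 edges, 18 triangles.
rank ∂_0 = 0, rank ∂_1 = 8 ⇒ b_0 = 9 − 0 − 8 = 1; all invariant factors of ∂_1 are 1 so no torsion. So H_0 ≅ Z.
rank ∂_1 = 8, rank ∂_2 = 18 ⇒ b_1 = 27 − 8 − 18 = 1; ∂_2 has invariant factor(s) [2] giving torsion. So H_1 ≅ Z × Z/2.
rank ∂_2 = 18, rank ∂_3 = 0 ⇒ b_2 = 18 − 18 − 0 = 0. So H_2 ≅ 0.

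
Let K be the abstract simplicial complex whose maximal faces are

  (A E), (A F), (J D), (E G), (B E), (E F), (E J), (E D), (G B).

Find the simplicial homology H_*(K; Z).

K has 7 vertices, 9 edges.
rank ∂_0 = 0, rank ∂_1 = 6 ⇒ b_0 = 7 − 0 − 6 = 1; all invariant factors of ∂_1 are 1 so no torsion. So H_0 ≅ Z.
rank ∂_1 = 6, rank ∂_2 = 0 ⇒ b_1 = 9 − 6 − 0 = 3. So H_1 ≅ Z^3.

H_0 ≅ Z,  H_1 ≅ Z^3.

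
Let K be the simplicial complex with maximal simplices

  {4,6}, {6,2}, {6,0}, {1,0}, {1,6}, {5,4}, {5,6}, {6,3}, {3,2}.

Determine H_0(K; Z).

We work with the vertex ordering 0 < 1 < 2 < 3 < 4 < 5 < 6. The simplices of K, each written with vertices in increasing order, are:

  0-simplices (7): [0], [1], [2], [3], [4], [5], [6]
  1-simplices (9): [0,1], [0,6], [1,6], [2,3], [2,6], [3,6], [4,5], [4,6], [5,6]

so the chain groups are C_0 ≅ Z^7, C_1 ≅ Z^9.

∂_1: C_1 → C_0 is given by ∂[p,q] = [q] − [p]. For instance
  ∂[3,6] = [6] − [3].
This gives a 7×9 integer matrix of rank 6; reducing to Smith normal form yields diagonal entries (1,1,1,1,1,1).

Computing H_k = (kernel of ∂_k) / (image of ∂_{k+1}):

  H_0: rank C_0 − rank ∂_1 = 7 − 6 = 1, and the invariant factors of ∂_1 are all 1, so H_0 ≅ Z.

H_0 = Z.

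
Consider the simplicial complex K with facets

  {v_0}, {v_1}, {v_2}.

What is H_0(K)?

Fix the vertex order v_0 < v_1 < v_2 and write every simplex with vertices in increasing order. Then dim K = 0 and the simplices of K are:

  0-simplices (3): [v_0], [v_1], [v_2]

Hence C_0 ≅ Z^3.

Reading off H_k = ker ∂_k / im ∂_{k+1}:

  H_0: rank C_0 − rank ∂_1 = 3 − 0 = 3, and there is no ∂_1, so H_0 ≅ Z^3.

H_0 ≅ Z^3.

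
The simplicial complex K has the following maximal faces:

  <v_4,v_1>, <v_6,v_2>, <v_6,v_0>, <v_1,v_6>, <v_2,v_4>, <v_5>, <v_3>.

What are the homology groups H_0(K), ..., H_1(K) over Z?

K has 7 vertices, 5 edges.
rank ∂_0 = 0, rank ∂_1 = 4 ⇒ b_0 = 7 − 0 − 4 = 3; all invariant factors of ∂_1 are 1 so no torsion. So H_0 = Z^3.
rank ∂_1 = 4, rank ∂_2 = 0 ⇒ b_1 = 5 − 4 − 0 = 1. So H_1 = Z.

H_0 = Z^3,  H_1 = Z.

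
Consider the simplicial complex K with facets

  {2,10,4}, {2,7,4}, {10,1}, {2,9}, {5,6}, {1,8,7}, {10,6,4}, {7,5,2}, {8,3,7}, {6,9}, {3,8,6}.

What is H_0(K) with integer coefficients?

H_0 = Z.

Order the vertices as 1 < 2 < 3 < 4 < 5 < 6 < 7 < 8 < 9 < 10. Listing each simplex with vertices in this order, K has dimension 2 with simplices:

  0-simplices (10): [1], [2], [3], [4], [5], [6], [7], [8], [9], [10]
  1-simplices (20): [1,7], [1,8], [1,10], [2,4], [2,5], [2,7], [2,9], [2,10], [3,6], [3,7], [3,8], [4,6], [4,7], [4,10], [5,6], [5,7], [6,8], [6,9], [6,10], [7,8]
  2-simplices (7): [1,7,8], [2,4,7], [2,4,10], [2,5,7], [3,6,8], [3,7,8], [4,6,10]

Hence C_0 ≅ Z^10, C_1 ≅ Z^20, C_2 ≅ Z^7.

Boundary ∂_1: C_1 → C_0 is given by ∂[p,q] = [q] − [p].
The resulting 10×20 matrix has rank 9, and its Smith normal form has invariant factors (1,1,1,1,1,1,1,1,1).

The boundary map ∂_2: C_2 → C_1 acts by ∂[p,q,r] = [q,r] − [p,r] + [p,q]. For instance
  ∂[2,4,10] = [4,10] − [2,10] + [2,4],
  ∂[3,7,8] = [7,8] − [3,8] + [3,7].
The resulting 20×7 matrix has rank 7, and its Smith normal form has invariant factors (1,1,1,1,1,1,1).

Reading off H_k = ker ∂_k / im ∂_{k+1}:

  H_0: rank C_0 − rank ∂_1 = 10 − 9 = 1, and the invariant factors of ∂_1 are all 1, so H_0 = Z.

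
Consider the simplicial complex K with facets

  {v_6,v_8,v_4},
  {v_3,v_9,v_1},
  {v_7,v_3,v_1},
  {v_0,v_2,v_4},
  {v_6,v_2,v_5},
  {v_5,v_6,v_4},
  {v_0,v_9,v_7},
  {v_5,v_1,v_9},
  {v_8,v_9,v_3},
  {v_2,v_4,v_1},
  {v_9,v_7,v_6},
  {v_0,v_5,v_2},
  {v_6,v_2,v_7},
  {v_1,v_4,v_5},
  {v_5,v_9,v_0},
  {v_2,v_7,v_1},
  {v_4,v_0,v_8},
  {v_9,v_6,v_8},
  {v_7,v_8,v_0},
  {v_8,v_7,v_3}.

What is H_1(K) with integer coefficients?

Take the total order v_0 < v_1 < v_2 < v_3 < v_4 < v_5 < v_6 < v_7 < v_8 < v_9 on the vertex set. Then K (dimension 2) consists of the simplices:

  0-simplices (10): [v_0], [v_1], [v_2], [v_3], [v_4], [v_5], [v_6], [v_7], [v_8], [v_9]
  1-simplices (30): (30 of them)
  2-simplices (20): (20 of them)

giving chain groups C_0 ≅ Z^10, C_1 ≅ Z^30, C_2 ≅ Z^20.

Boundary ∂_1: C_1 → C_0 is given by ∂[p,q] = [q] − [p].
The resulting 10×30 matrix has rank 9, and its Smith normal form has invariant factors (1,1,1,1,1,1,1,1,1).

∂_2: C_2 → C_1 acts by ∂[p,q,r] = [q,r] − [p,r] + [p,q]. For instance
  ∂[v_0,v_2,v_4] = [v_2,v_4] − [v_0,v_4] + [v_0,v_2],
  ∂[v_1,v_2,v_7] = [v_2,v_7] − [v_1,v_7] + [v_1,v_2].
As a 30×20 matrix over Z this has rank 20, with invariant factors (1,1,1,1,1,1,1,1,1,1,1,1,1,1,1,1,1,1,1,2).

Now H_k = ker ∂_k / im ∂_{k+1}, so:

  H_1: rank ker ∂_1 − rank ∂_2 = (30 − 9) − 20 = 1, and ∂_2 has invariant factor 2 > 1, so H_1 = Z ⊕ Z/2.

H_1 ≅ Z ⊕ Z/2.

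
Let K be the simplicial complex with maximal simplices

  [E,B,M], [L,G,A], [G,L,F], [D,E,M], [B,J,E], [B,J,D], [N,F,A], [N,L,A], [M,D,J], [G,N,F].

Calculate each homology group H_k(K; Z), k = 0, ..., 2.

K has 10 vertices, 20 edges, 10 triangles.
rank ∂_0 = 0, rank ∂_1 = 8 ⇒ b_0 = 10 − 0 − 8 = 2; all invariant factors of ∂_1 are 1 so no torsion. So H_0 ≅ Z^2.
rank ∂_1 = 8, rank ∂_2 = 10 ⇒ b_1 = 20 − 8 − 10 = 2; all invariant factors of ∂_2 are 1 so no torsion. So H_1 ≅ Z^2.
rank ∂_2 = 10, rank ∂_3 = 0 ⇒ b_2 = 10 − 10 − 0 = 0. So H_2 ≅ 0.

H_0 ≅ Z^2,  H_1 ≅ Z^2,  H_2 = 0.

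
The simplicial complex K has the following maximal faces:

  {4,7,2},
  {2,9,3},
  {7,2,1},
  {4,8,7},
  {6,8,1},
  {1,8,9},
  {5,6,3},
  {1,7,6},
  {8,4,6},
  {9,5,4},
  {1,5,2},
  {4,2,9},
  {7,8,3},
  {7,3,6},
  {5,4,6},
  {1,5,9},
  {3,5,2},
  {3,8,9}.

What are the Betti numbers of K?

b_0 = 1, b_1 = 1, b_2 = 0.

We work with the vertex ordering 1 < 2 < 3 < 4 < 5 < 6 < 7 < 8 < 9. The simplices of K, each written with vertices in increasing order, are:

  0-simplices (9): [1], [2], [3], [4], [5], [6], [7], [8], [9]
  1-simplices (27): (27 of them)
  2-simplices (18): [1,2,5], [1,2,7], [1,5,9], [1,6,7], [1,6,8], [1,8,9], [2,3,5], [2,3,9], [2,4,7], [2,4,9], [3,5,6], [3,6,7], [3,7,8], [3,8,9], [4,5,6], [4,5,9], [4,6,8], [4,7,8]

giving chain groups C_0 ≅ Z^9, C_1 ≅ Z^27, C_2 ≅ Z^18.

The boundary map ∂_1: C_1 → C_0 sends each edge [p,q] (with p < q) to q − p. For instance
  ∂[4,9] = [9] − [4].
As a 9×27 matrix over Z this has rank 8, with invariant factors (1,1,1,1,1,1,1,1).

The boundary map ∂_2: C_2 → C_1 maps a triangle to the signed sum of its edges. For instance
  ∂[1,8,9] = [8,9] − [1,9] + [1,8],
  ∂[3,6,7] = [6,7] − [3,7] + [3,6].
This gives a 27×18 integer matrix of rank 18; reducing to Smith normal form yields diagonal entries (1,1,1,1,1,1,1,1,1,1,1,1,1,1,1,1,1,2).

Reading off H_k = ker ∂_k / im ∂_{k+1}:

  H_0: rank C_0 − rank ∂_1 = 9 − 8 = 1, and the invariant factors of ∂_1 are all 1, so H_0 ≅ Z.
  H_1: rank ker ∂_1 − rank ∂_2 = (27 − 8) − 18 = 1, and ∂_2 has invariant factor 2 > 1, so H_1 ≅ Z ⊕ Z/2.
  H_2: rank ker ∂_2 − rank ∂_3 = (18 − 18) − 0 = 0, and there is no ∂_3, so H_2 ≅ 0.

As a check, the Euler characteristic is 9 − 27 + 18 = 0, which agrees with 1 − 1 + 0 = 0.

Hence the Betti numbers are b_0 = 1, b_1 = 1, b_2 = 0.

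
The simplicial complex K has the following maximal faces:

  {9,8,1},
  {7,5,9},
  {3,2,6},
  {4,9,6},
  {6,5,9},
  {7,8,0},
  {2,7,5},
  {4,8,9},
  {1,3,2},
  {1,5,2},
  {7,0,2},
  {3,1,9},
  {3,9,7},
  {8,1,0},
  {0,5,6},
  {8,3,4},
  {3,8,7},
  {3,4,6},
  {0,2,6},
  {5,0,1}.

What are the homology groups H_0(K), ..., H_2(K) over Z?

H_0 = Z,  H_1 = Z ⊕ Z/2Z,  H_2 = 0.

We work with the vertex ordering 0 < 1 < 2 < 3 < 4 < 5 < 6 < 7 < 8 < 9. The simplices of K, each written with vertices in increasing order, are:

  0-simplices (10): [0], [1], [2], [3], [4], [5], [6], [7], [8], [9]
  1-simplices (30): (30 of them)
  2-simplices (20): (20 of them)

Hence C_0 ≅ Z^10, C_1 ≅ Z^30, C_2 ≅ Z^20.

The boundary map ∂_1: C_1 → C_0 maps an edge to its endpoints' difference, ∂[p,q] = q − p. For instance
  ∂[8,9] = [9] − [8].
The resulting 10×30 matrix has rank 9, and its Smith normal form has invariant factors (1,1,1,1,1,1,1,1,1).

The boundary map ∂_2: C_2 → C_1 maps a triangle to the signed sum of its edges. For instance
  ∂[2,5,7] = [5,7] − [2,7] + [2,5],
  ∂[1,2,5] = [2,5] − [1,5] + [1,2].
The 30×20 boundary matrix has rank 20 and Smith normal form diag(1,1,1,1,1,1,1,1,1,1,1,1,1,1,1,1,1,1,1,2).

Reading off H_k = ker ∂_k / im ∂_{k+1}:

  H_0: rank C_0 − rank ∂_1 = 10 − 9 = 1, and the invariant factors of ∂_1 are all 1, so H_0 = Z.
  H_1: rank ker ∂_1 − rank ∂_2 = (30 − 9) − 20 = 1, and ∂_2 has invariant factor 2 > 1, so H_1 = Z ⊕ Z/2Z.
  H_2: rank ker ∂_2 − rank ∂_3 = (20 − 20) − 0 = 0, and there is no ∂_3, so H_2 = 0.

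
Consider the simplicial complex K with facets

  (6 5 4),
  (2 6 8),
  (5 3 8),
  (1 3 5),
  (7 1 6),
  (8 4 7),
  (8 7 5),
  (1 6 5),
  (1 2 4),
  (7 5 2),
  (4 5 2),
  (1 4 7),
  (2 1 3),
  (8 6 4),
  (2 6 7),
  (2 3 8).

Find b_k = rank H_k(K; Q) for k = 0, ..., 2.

Order the vertices as 1 < 2 < 3 < 4 < 5 < 6 < 7 < 8. Listing each simplex with vertices in this order, K has dimension 2 with simplices:

  0-simplices (8): [1], [2], [3], [4], [5], [6], [7], [8]
  1-simplices (24): (24 of them)
  2-simplices (16): [1,2,3], [1,2,4], [1,3,5], [1,4,7], [1,5,6], [1,6,7], [2,3,8], [2,4,5], [2,5,7], [2,6,7], [2,6,8], [3,5,8], [4,5,6], [4,6,8], [4,7,8], [5,7,8]

giving chain groups C_0 ≅ Z^8, C_1 ≅ Z^24, C_2 ≅ Z^16.

The boundary map ∂_1: C_1 → C_0 maps an edge to its endpoints' difference, ∂[p,q] = q − p.
This gives a 8×24 integer matrix of rank 7; reducing to Smith normal form yields diagonal entries (1,1,1,1,1,1,1).

The boundary map ∂_2: C_2 → C_1 acts by ∂[p,q,r] = [q,r] − [p,r] + [p,q]. For instance
  ∂[3,5,8] = [5,8] − [3,8] + [3,5],
  ∂[2,3,8] = [3,8] − [2,8] + [2,3].
This gives a 24×16 integer matrix of rank 15; reducing to Smith normal form yields diagonal entries (1,1,1,1,1,1,1,1,1,1,1,1,1,1,1).

From H_k ≅ ker(∂_k) / im(∂_{k+1}) we obtain:

  H_0: rank C_0 − rank ∂_1 = 8 − 7 = 1, and the invariant factors of ∂_1 are all 1, so H_0 ≅ Z.
  H_1: rank ker ∂_1 − rank ∂_2 = (24 − 7) − 15 = 2, and the invariant factors of ∂_2 are all 1, so H_1 ≅ Z^2.
  H_2: rank ker ∂_2 − rank ∂_3 = (16 − 15) − 0 = 1, and there is no ∂_3, so H_2 ≅ Z.

Hence the Betti numbers are b_0 = 1, b_1 = 2, b_2 = 1.

b_0 = 1, b_1 = 2, b_2 = 1.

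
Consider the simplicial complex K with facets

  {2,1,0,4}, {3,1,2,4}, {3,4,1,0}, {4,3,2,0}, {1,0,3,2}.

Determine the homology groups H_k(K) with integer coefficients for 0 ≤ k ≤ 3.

Order the vertices as 0 < 1 < 2 < 3 < 4. Listing each simplex with vertices in this order, K has dimension 3 with simplices:

  0-simplices (5): [0], [1], [2], [3], [4]
  1-simplices (10): [0,1], [0,2], [0,3], [0,4], [1,2], [1,3], [1,4], [2,3], [2,4], [3,4]
  2-simplices (10): [0,1,2], [0,1,3], [0,1,4], [0,2,3], [0,2,4], [0,3,4], [1,2,3], [1,2,4], [1,3,4], [2,3,4]
  3-simplices (5): [0,1,2,3], [0,1,2,4], [0,1,3,4], [0,2,3,4], [1,2,3,4]

giving chain groups C_0 ≅ Z^5, C_1 ≅ Z^10, C_2 ≅ Z^10, C_3 ≅ Z^5.

Boundary ∂_1: C_1 → C_0 sends each edge [p,q] (with p < q) to q − p. For instance
  ∂[0,4] = [4] − [0].
The 5×10 boundary matrix has rank 4 and Smith normal form diag(1,1,1,1).

Boundary ∂_2: C_2 → C_1 maps a triangle to the signed sum of its edges. For instance
  ∂[0,1,3] = [1,3] − [0,3] + [0,1],
  ∂[1,2,4] = [2,4] − [1,4] + [1,2].
As a 10×10 matrix over Z this has rank 6, with invariant factors (1,1,1,1,1,1).

The boundary map ∂_3: C_3 → C_2 sends each 3-simplex σ to the alternating sum Σ_i (−1)^i (σ with its i-th vertex removed). For instance
  ∂[0,1,2,3] = [1,2,3] − [0,2,3] + [0,1,3] − [0,1,2],
  ∂[1,2,3,4] = [2,3,4] − [1,3,4] + [1,2,4] − [1,2,3].
This gives a 10×5 integer matrix of rank 4; reducing to Smith normal form yields diagonal entries (1,1,1,1).

Reading off H_k = ker ∂_k / im ∂_{k+1}:

  H_0: rank C_0 − rank ∂_1 = 5 − 4 = 1, and the invariant factors of ∂_1 are all 1, so H_0 = Z.
  H_1: rank ker ∂_1 − rank ∂_2 = (10 − 4) − 6 = 0, and the invariant factors of ∂_2 are all 1, so H_1 = 0.
  H_2: rank ker ∂_2 − rank ∂_3 = (10 − 6) − 4 = 0, and the invariant factors of ∂_3 are all 1, so H_2 = 0.
  H_3: rank ker ∂_3 − rank ∂_4 = (5 − 4) − 0 = 1, and there is no ∂_4, so H_3 = Z.

(K is a triangulation of the 3-sphere S^3.)

H_0 ≅ Z,  H_1 = 0,  H_2 = 0,  H_3 ≅ Z.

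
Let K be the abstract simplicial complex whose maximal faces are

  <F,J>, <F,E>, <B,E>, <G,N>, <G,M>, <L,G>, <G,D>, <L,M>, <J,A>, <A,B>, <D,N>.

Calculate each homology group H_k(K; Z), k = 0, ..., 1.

Fix the vertex order A < B < D < E < F < G < J < L < M < N and write every simplex with vertices in increasing order. Then dim K = 1 and the simplices of K are:

  0-simplices (10): A, B, D, E, F, G, J, L, M, N
  1-simplices (11): AB, AJ, BE, DG, DN, EF, FJ, GL, GM, GN, LM

giving chain groups C_0 ≅ Z^10, C_1 ≅ Z^11.

∂_1: C_1 → C_0 sends each edge [p,q] (with p < q) to q − p.
The resulting 10×11 matrix has rank 8, and its Smith normal form has invariant factors (1,1,1,1,1,1,1,1).

From H_k ≅ ker(∂_k) / im(∂_{k+1}) we obtain:

  H_0: rank C_0 − rank ∂_1 = 10 − 8 = 2, and the invariant factors of ∂_1 are all 1, so H_0 ≅ Z^2.
  H_1: rank ker ∂_1 − rank ∂_2 = (11 − 8) − 0 = 3, and there is no ∂_2, so H_1 ≅ Z^3.

(K is a triangulation of the disjoint union of a wedge of 2 circles and the circle S^1.)

H_0 = Z^2,  H_1 = Z^3.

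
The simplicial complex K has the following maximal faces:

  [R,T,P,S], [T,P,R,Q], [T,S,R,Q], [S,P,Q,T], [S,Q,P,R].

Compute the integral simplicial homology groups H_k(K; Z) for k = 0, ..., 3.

H_0 ≅ Z,  H_1 = 0,  H_2 = 0,  H_3 ≅ Z.

Fix the vertex order P < Q < R < S < T and write every simplex with vertices in increasing order. Then dim K = 3 and the simplices of K are:

  0-simplices (5): P, Q, R, S, T
  1-simplices (10): PQ, PR, PS, PT, QR, QS, QT, RS, RT, ST
  2-simplices (10): PQR, PQS, PQT, PRS, PRT, PST, QRS, QRT, QST, RST
  3-simplices (5): PQRS, PQRT, PQST, PRST, QRST

giving chain groups C_0 ≅ Z^5, C_1 ≅ Z^10, C_2 ≅ Z^10, C_3 ≅ Z^5.

∂_1: C_1 → C_0 maps an edge to its endpoints' difference, ∂[p,q] = q − p. For instance
  ∂PR = R − P.
The 5×10 boundary matrix has rank 4 and Smith normal form diag(1,1,1,1).

Boundary ∂_2: C_2 → C_1 maps a triangle to the signed sum of its edges. For instance
  ∂PRS = RS − PS + PR,
  ∂QST = ST − QT + QS.
As a 10×10 matrix over Z this has rank 6, with invariant factors (1,1,1,1,1,1).

The boundary map ∂_3: C_3 → C_2 sends each 3-simplex σ to the alternating sum Σ_i (−1)^i (σ with its i-th vertex removed). For instance
  ∂PQST = QST − PST + PQT − PQS,
  ∂PRST = RST − PST + PRT − PRS.
This gives a 10×5 integer matrix of rank 4; reducing to Smith normal form yields diagonal entries (1,1,1,1).

Reading off H_k = ker ∂_k / im ∂_{k+1}:

  H_0: rank C_0 − rank ∂_1 = 5 − 4 = 1, and the invariant factors of ∂_1 are all 1, so H_0 ≅ Z.
  H_1: rank ker ∂_1 − rank ∂_2 = (10 − 4) − 6 = 0, and the invariant factors of ∂_2 are all 1, so H_1 ≅ 0.
  H_2: rank ker ∂_2 − rank ∂_3 = (10 − 6) − 4 = 0, and the invariant factors of ∂_3 are all 1, so H_2 ≅ 0.
  H_3: rank ker ∂_3 − rank ∂_4 = (5 − 4) − 0 = 1, and there is no ∂_4, so H_3 ≅ Z.

As a check, the Euler characteristic is 5 − 10 + 10 − 5 = 0, which agrees with 1 − 0 + 0 − 1 = 0.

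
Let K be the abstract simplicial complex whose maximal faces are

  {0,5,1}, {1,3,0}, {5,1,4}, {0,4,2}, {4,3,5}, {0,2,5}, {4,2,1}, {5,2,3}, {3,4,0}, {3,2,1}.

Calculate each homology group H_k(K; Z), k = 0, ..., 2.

H_0 = Z,  H_1 = Z/2,  H_2 = 0.

Order the vertices as 0 < 1 < 2 < 3 < 4 < 5. Listing each simplex with vertices in this order, K has dimension 2 with simplices:

  0-simplices (6): [0], [1], [2], [3], [4], [5]
  1-simplices (15): [0,1], [0,2], [0,3], [0,4], [0,5], [1,2], [1,3], [1,4], [1,5], [2,3], [2,4], [2,5], [3,4], [3,5], [4,5]
  2-simplices (10): [0,1,3], [0,1,5], [0,2,4], [0,2,5], [0,3,4], [1,2,3], [1,2,4], [1,4,5], [2,3,5], [3,4,5]

so the chain groups are C_0 ≅ Z^6, C_1 ≅ Z^15, C_2 ≅ Z^10.

Boundary ∂_1: C_1 → C_0 maps an edge to its endpoints' difference, ∂[p,q] = q − p. For instance
  ∂[3,4] = [4] − [3].
The 6×15 boundary matrix has rank 5 and Smith normal form diag(1,1,1,1,1).

The boundary map ∂_2: C_2 → C_1 maps a triangle to the signed sum of its edges. For instance
  ∂[0,3,4] = [3,4] − [0,4] + [0,3],
  ∂[1,4,5] = [4,5] − [1,5] + [1,4].
This gives a 15×10 integer matrix of rank 10; reducing to Smith normal form yields diagonal entries (1,1,1,1,1,1,1,1,1,2).

Reading off H_k = ker ∂_k / im ∂_{k+1}:

  H_0: rank C_0 − rank ∂_1 = 6 − 5 = 1, and the invariant factors of ∂_1 are all 1, so H_0 ≅ Z.
  H_1: rank ker ∂_1 − rank ∂_2 = (15 − 5) − 10 = 0, and ∂_2 has invariant factor 2 > 1, so H_1 ≅ Z/2.
  H_2: rank ker ∂_2 − rank ∂_3 = (10 − 10) − 0 = 0, and there is no ∂_3, so H_2 ≅ 0.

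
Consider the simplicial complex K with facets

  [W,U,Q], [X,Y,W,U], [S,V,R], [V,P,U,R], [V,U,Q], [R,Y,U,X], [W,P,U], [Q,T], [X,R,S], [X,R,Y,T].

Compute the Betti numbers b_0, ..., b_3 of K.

Fix the vertex order P < Q < R < S < T < U < V < W < X < Y and write every simplex with vertices in increasing order. Then dim K = 3 and the simplices of K are:

  0-simplices (10): P, Q, R, S, T, U, V, W, X, Y
  1-simplices (25): PR, PU, PV, PW, QT, QU, QV, QW, RS, RT, RU, RV, RX, RY, SV, SX, TX, TY, UV, UW, UX, UY, WX, WY, XY
  2-simplices (19): PRU, PRV, PUV, PUW, QUV, QUW, RSV, RSX, RTX, RTY, RUV, RUX, RUY, RXY, TXY, UWX, UWY, UXY, WXY
  3-simplices (4): PRUV, RTXY, RUXY, UWXY

so the chain groups are C_0 ≅ Z^10, C_1 ≅ Z^25, C_2 ≅ Z^19, C_3 ≅ Z^4.

∂_1: C_1 → C_0 maps an edge to its endpoints' difference, ∂[p,q] = q − p.
The resulting 10×25 matrix has rank 9, and its Smith normal form has invariant factors (1,1,1,1,1,1,1,1,1).

The boundary map ∂_2: C_2 → C_1 sends each 2-simplex [p,q,r] to [q,r] − [p,r] + [p,q]. For instance
  ∂QUW = UW − QW + QU,
  ∂PRV = RV − PV + PR.
As a 25×19 matrix over Z this has rank 15, with invariant factors (1,1,1,1,1,1,1,1,1,1,1,1,1,1,1).

∂_3: C_3 → C_2 sends each 3-simplex σ to the alternating sum Σ_i (−1)^i (σ with its i-th vertex removed). For instance
  ∂UWXY = WXY − UXY + UWY − UWX,
  ∂PRUV = RUV − PUV + PRV − PRU.
The resulting 19×4 matrix has rank 4, and its Smith normal form has invariant factors (1,1,1,1).

Now H_k = ker ∂_k / im ∂_{k+1}, so:

  H_0: rank C_0 − rank ∂_1 = 10 − 9 = 1, and the invariant factors of ∂_1 are all 1, so H_0 ≅ Z.
  H_1: rank ker ∂_1 − rank ∂_2 = (25 − 9) − 15 = 1, and the invariant factors of ∂_2 are all 1, so H_1 ≅ Z.
  H_2: rank ker ∂_2 − rank ∂_3 = (19 − 15) − 4 = 0, and the invariant factors of ∂_3 are all 1, so H_2 ≅ 0.
  H_3: rank ker ∂_3 − rank ∂_4 = (4 − 4) − 0 = 0, and there is no ∂_4, so H_3 ≅ 0.

As a check, the Euler characteristic is 10 − 25 + 19 − 4 = 0, which agrees with 1 − 1 + 0 − 0 = 0.

Hence the Betti numbers are b_0 = 1, b_1 = 1, b_2 = 0, b_3 = 0.

b_0 = 1, b_1 = 1, b_2 = 0, b_3 = 0.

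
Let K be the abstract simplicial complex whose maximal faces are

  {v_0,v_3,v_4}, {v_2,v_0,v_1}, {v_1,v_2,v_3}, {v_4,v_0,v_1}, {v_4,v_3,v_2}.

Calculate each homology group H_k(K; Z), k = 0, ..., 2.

Take the total order v_0 < v_1 < v_2 < v_3 < v_4 on the vertex set. Then K (dimension 2) consists of the simplices:

  0-simplices (5): [v_0], [v_1], [v_2], [v_3], [v_4]
  1-simplices (10): [v_0,v_1], [v_0,v_2], [v_0,v_3], [v_0,v_4], [v_1,v_2], [v_1,v_3], [v_1,v_4], [v_2,v_3], [v_2,v_4], [v_3,v_4]
  2-simplices (5): [v_0,v_1,v_2], [v_0,v_1,v_4], [v_0,v_3,v_4], [v_1,v_2,v_3], [v_2,v_3,v_4]

so the chain groups are C_0 ≅ Z^5, C_1 ≅ Z^10, C_2 ≅ Z^5.

The boundary map ∂_1: C_1 → C_0 maps an edge to its endpoints' difference, ∂[p,q] = q − p. For instance
  ∂[v_0,v_4] = [v_4] − [v_0].
As a 5×10 matrix over Z this has rank 4, with invariant factors (1,1,1,1).

∂_2: C_2 → C_1 maps a triangle to the signed sum of its edges. For instance
  ∂[v_1,v_2,v_3] = [v_2,v_3] − [v_1,v_3] + [v_1,v_2],
  ∂[v_0,v_1,v_2] = [v_1,v_2] − [v_0,v_2] + [v_0,v_1].
The resulting 10×5 matrix has rank 5, and its Smith normal form has invariant factors (1,1,1,1,1).

Now H_k = ker ∂_k / im ∂_{k+1}, so:

  H_0: rank C_0 − rank ∂_1 = 5 − 4 = 1, and the invariant factors of ∂_1 are all 1, so H_0 ≅ Z.
  H_1: rank ker ∂_1 − rank ∂_2 = (10 − 4) − 5 = 1, and the invariant factors of ∂_2 are all 1, so H_1 ≅ Z.
  H_2: rank ker ∂_2 − rank ∂_3 = (5 − 5) − 0 = 0, and there is no ∂_3, so H_2 ≅ 0.

As a check, the Euler characteristic is 5 − 10 + 5 = 0, which agrees with 1 − 1 + 0 = 0.

H_0 ≅ Z,  H_1 ≅ Z,  H_2 = 0.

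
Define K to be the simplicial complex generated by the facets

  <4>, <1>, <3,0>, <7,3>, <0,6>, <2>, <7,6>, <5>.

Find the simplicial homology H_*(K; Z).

Order the vertices as 0 < 1 < 2 < 3 < 4 < 5 < 6 < 7. Listing each simplex with vertices in this order, K has dimension 1 with simplices:

  0-simplices (8): [0], [1], [2], [3], [4], [5], [6], [7]
  1-simplices (4): [0,3], [0,6], [3,7], [6,7]

so the chain groups are C_0 ≅ Z^8, C_1 ≅ Z^4.

∂_1: C_1 → C_0 sends each edge [p,q] (with p < q) to q − p. For instance
  ∂[0,3] = [3] − [0].
As a 8×4 matrix over Z this has rank 3, with invariant factors (1,1,1).

Now H_k = ker ∂_k / im ∂_{k+1}, so:

  H_0: rank C_0 − rank ∂_1 = 8 − 3 = 5, and the invariant factors of ∂_1 are all 1, so H_0 = Z^5.
  H_1: rank ker ∂_1 − rank ∂_2 = (4 − 3) − 0 = 1, and there is no ∂_2, so H_1 = Z.

H_0 ≅ Z^5,  H_1 ≅ Z.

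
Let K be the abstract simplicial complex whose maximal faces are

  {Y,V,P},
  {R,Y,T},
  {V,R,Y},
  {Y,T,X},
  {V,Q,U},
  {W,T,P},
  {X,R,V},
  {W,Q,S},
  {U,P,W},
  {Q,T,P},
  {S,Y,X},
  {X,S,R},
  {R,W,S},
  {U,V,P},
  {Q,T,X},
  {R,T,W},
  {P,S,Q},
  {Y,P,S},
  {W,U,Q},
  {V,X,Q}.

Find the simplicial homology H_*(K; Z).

H_0 ≅ Z,  H_1 ≅ Z ⊕ Z/2,  H_2 = 0.

We work with the vertex ordering P < Q < R < S < T < U < V < W < X < Y. The simplices of K, each written with vertices in increasing order, are:

  0-simplices (10): P, Q, R, S, T, U, V, W, X, Y
  1-simplices (30): PQ, PS, PT, PU, PV, PW, PY, QS, QT, QU, QV, QW, QX, RS, RT, RV, RW, RX, RY, SW, SX, SY, TW, TX, TY, UV, UW, VX, VY, XY
  2-simplices (20): PQS, PQT, PSY, PTW, PUV, PUW, PVY, QSW, QTX, QUV, QUW, QVX, RSW, RSX, RTW, RTY, RVX, RVY, SXY, TXY

so the chain groups are C_0 ≅ Z^10, C_1 ≅ Z^30, C_2 ≅ Z^20.

The boundary map ∂_1: C_1 → C_0 sends each edge [p,q] (with p < q) to q − p.
As a 10×30 matrix over Z this has rank 9, with invariant factors (1,1,1,1,1,1,1,1,1).

∂_2: C_2 → C_1 maps a triangle to the signed sum of its edges. For instance
  ∂RSX = SX − RX + RS,
  ∂RTY = TY − RY + RT.
The resulting 30×20 matrix has rank 20, and its Smith normal form has invariant factors (1,1,1,1,1,1,1,1,1,1,1,1,1,1,1,1,1,1,1,2).

From H_k ≅ ker(∂_k) / im(∂_{k+1}) we obtain:

  H_0: rank C_0 − rank ∂_1 = 10 − 9 = 1, and the invariant factors of ∂_1 are all 1, so H_0 ≅ Z.
  H_1: rank ker ∂_1 − rank ∂_2 = (30 − 9) − 20 = 1, and ∂_2 has invariant factor 2 > 1, so H_1 ≅ Z ⊕ Z/2.
  H_2: rank ker ∂_2 − rank ∂_3 = (20 − 20) − 0 = 0, and there is no ∂_3, so H_2 ≅ 0.

As a check, the Euler characteristic is 10 − 30 + 20 = 0, which agrees with 1 − 1 + 0 = 0.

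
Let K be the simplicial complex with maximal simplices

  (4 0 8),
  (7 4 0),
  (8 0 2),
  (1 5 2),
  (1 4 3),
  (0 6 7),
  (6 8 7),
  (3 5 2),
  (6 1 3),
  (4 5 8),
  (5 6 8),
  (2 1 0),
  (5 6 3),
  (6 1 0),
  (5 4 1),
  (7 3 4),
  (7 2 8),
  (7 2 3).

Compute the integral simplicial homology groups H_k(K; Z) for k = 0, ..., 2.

H_0 = Z,  H_1 = Z ⊕ Z/2Z,  H_2 = 0.

We work with the vertex ordering 0 < 1 < 2 < 3 < 4 < 5 < 6 < 7 < 8. The simplices of K, each written with vertices in increasing order, are:

  0-simplices (9): [0], [1], [2], [3], [4], [5], [6], [7], [8]
  1-simplices (27): (27 of them)
  2-simplices (18): [0,1,2], [0,1,6], [0,2,8], [0,4,7], [0,4,8], [0,6,7], [1,2,5], [1,3,4], [1,3,6], [1,4,5], [2,3,5], [2,3,7], [2,7,8], [3,4,7], [3,5,6], [4,5,8], [5,6,8], [6,7,8]

so the chain groups are C_0 ≅ Z^9, C_1 ≅ Z^27, C_2 ≅ Z^18.

The boundary map ∂_1: C_1 → C_0 sends each edge [p,q] (with p < q) to q − p.
The resulting 9×27 matrix has rank 8, and its Smith normal form has invariant factors (1,1,1,1,1,1,1,1).

∂_2: C_2 → C_1 maps a triangle to the signed sum of its edges. For instance
  ∂[0,6,7] = [6,7] − [0,7] + [0,6],
  ∂[2,3,5] = [3,5] − [2,5] + [2,3].
The 27×18 boundary matrix has rank 18 and Smith normal form diag(1,1,1,1,1,1,1,1,1,1,1,1,1,1,1,1,1,2).

Reading off H_k = ker ∂_k / im ∂_{k+1}:

  H_0: rank C_0 − rank ∂_1 = 9 − 8 = 1, and the invariant factors of ∂_1 are all 1, so H_0 ≅ Z.
  H_1: rank ker ∂_1 − rank ∂_2 = (27 − 8) − 18 = 1, and ∂_2 has invariant factor 2 > 1, so H_1 ≅ Z ⊕ Z/2Z.
  H_2: rank ker ∂_2 − rank ∂_3 = (18 − 18) − 0 = 0, and there is no ∂_3, so H_2 ≅ 0.

As a check, the Euler characteristic is 9 − 27 + 18 = 0, which agrees with 1 − 1 + 0 = 0.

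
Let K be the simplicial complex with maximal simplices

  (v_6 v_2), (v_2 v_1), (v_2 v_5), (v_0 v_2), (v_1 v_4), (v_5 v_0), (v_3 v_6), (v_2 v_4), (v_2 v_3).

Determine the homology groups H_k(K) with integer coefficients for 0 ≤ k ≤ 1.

H_0 = Z,  H_1 = Z^3.

Fix the vertex order v_0 < v_1 < v_2 < v_3 < v_4 < v_5 < v_6 and write every simplex with vertices in increasing order. Then dim K = 1 and the simplices of K are:

  0-simplices (7): [v_0], [v_1], [v_2], [v_3], [v_4], [v_5], [v_6]
  1-simplices (9): [v_0,v_2], [v_0,v_5], [v_1,v_2], [v_1,v_4], [v_2,v_3], [v_2,v_4], [v_2,v_5], [v_2,v_6], [v_3,v_6]

Hence C_0 ≅ Z^7, C_1 ≅ Z^9.

The boundary map ∂_1: C_1 → C_0 maps an edge to its endpoints' difference, ∂[p,q] = q − p. For instance
  ∂[v_0,v_2] = [v_2] − [v_0].
The resulting 7×9 matrix has rank 6, and its Smith normal form has invariant factors (1,1,1,1,1,1).

Reading off H_k = ker ∂_k / im ∂_{k+1}:

  H_0: rank C_0 − rank ∂_1 = 7 − 6 = 1, and the invariant factors of ∂_1 are all 1, so H_0 ≅ Z.
  H_1: rank ker ∂_1 − rank ∂_2 = (9 − 6) − 0 = 3, and there is no ∂_2, so H_1 ≅ Z^3.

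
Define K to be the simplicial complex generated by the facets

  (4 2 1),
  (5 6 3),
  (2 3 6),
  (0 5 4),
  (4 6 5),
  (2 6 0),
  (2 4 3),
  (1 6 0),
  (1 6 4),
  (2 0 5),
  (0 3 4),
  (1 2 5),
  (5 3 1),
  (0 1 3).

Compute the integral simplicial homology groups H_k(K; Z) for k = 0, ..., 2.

H_0 = Z,  H_1 = Z^2,  H_2 = Z.

Order the vertices as 0 < 1 < 2 < 3 < 4 < 5 < 6. Listing each simplex with vertices in this order, K has dimension 2 with simplices:

  0-simplices (7): [0], [1], [2], [3], [4], [5], [6]
  1-simplices (21): [0,1], [0,2], [0,3], [0,4], [0,5], [0,6], [1,2], [1,3], [1,4], [1,5], [1,6], [2,3], [2,4], [2,5], [2,6], [3,4], [3,5], [3,6], [4,5], [4,6], [5,6]
  2-simplices (14): [0,1,3], [0,1,6], [0,2,5], [0,2,6], [0,3,4], [0,4,5], [1,2,4], [1,2,5], [1,3,5], [1,4,6], [2,3,4], [2,3,6], [3,5,6], [4,5,6]

Hence C_0 ≅ Z^7, C_1 ≅ Z^21, C_2 ≅ Z^14.

The boundary map ∂_1: C_1 → C_0 sends each edge [p,q] (with p < q) to q − p.
The resulting 7×21 matrix has rank 6, and its Smith normal form has invariant factors (1,1,1,1,1,1).

The boundary map ∂_2: C_2 → C_1 sends each 2-simplex [p,q,r] to [q,r] − [p,r] + [p,q]. For instance
  ∂[1,2,5] = [2,5] − [1,5] + [1,2],
  ∂[3,5,6] = [5,6] − [3,6] + [3,5].
The resulting 21×14 matrix has rank 13, and its Smith normal form has invariant factors (1,1,1,1,1,1,1,1,1,1,1,1,1).

Now H_k = ker ∂_k / im ∂_{k+1}, so:

  H_0: rank C_0 − rank ∂_1 = 7 − 6 = 1, and the invariant factors of ∂_1 are all 1, so H_0 ≅ Z.
  H_1: rank ker ∂_1 − rank ∂_2 = (21 − 6) − 13 = 2, and the invariant factors of ∂_2 are all 1, so H_1 ≅ Z^2.
  H_2: rank ker ∂_2 − rank ∂_3 = (14 − 13) − 0 = 1, and there is no ∂_3, so H_2 ≅ Z.

As a check, the Euler characteristic is 7 − 21 + 14 = 0, which agrees with 1 − 2 + 1 = 0.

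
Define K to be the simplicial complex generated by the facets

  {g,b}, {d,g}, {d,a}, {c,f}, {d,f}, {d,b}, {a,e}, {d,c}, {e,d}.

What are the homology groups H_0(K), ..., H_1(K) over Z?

H_0 ≅ Z,  H_1 ≅ Z^3.

Order the vertices as a < b < c < d < e < f < g. Listing each simplex with vertices in this order, K has dimension 1 with simplices:

  0-simplices (7): a, b, c, d, e, f, g
  1-simplices (9): ad, ae, bd, bg, cd, cf, de, df, dg

giving chain groups C_0 ≅ Z^7, C_1 ≅ Z^9.

Boundary ∂_1: C_1 → C_0 is given by ∂[p,q] = [q] − [p].
The resulting 7×9 matrix has rank 6, and its Smith normal form has invariant factors (1,1,1,1,1,1).

From H_k ≅ ker(∂_k) / im(∂_{k+1}) we obtain:

  H_0: rank C_0 − rank ∂_1 = 7 − 6 = 1, and the invariant factors of ∂_1 are all 1, so H_0 = Z.
  H_1: rank ker ∂_1 − rank ∂_2 = (9 − 6) − 0 = 3, and there is no ∂_2, so H_1 = Z^3.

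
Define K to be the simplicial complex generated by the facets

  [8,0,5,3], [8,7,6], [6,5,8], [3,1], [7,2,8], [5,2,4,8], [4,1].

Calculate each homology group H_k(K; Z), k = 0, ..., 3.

We work with the vertex ordering 0 < 1 < 2 < 3 < 4 < 5 < 6 < 7 < 8. The simplices of K, each written with vertices in increasing order, are:

  0-simplices (9): [0], [1], [2], [3], [4], [5], [6], [7], [8]
  1-simplices (18): [0,3], [0,5], [0,8], [1,3], [1,4], [2,4], [2,5], [2,7], [2,8], [3,5], [3,8], [4,5], [4,8], [5,6], [5,8], [6,7], [6,8], [7,8]
  2-simplices (11): [0,3,5], [0,3,8], [0,5,8], [2,4,5], [2,4,8], [2,5,8], [2,7,8], [3,5,8], [4,5,8], [5,6,8], [6,7,8]
  3-simplices (2): [0,3,5,8], [2,4,5,8]

Hence C_0 ≅ Z^9, C_1 ≅ Z^18, C_2 ≅ Z^11, C_3 ≅ Z^2.

∂_1: C_1 → C_0 is given by ∂[p,q] = [q] − [p].
The 9×18 boundary matrix has rank 8 and Smith normal form diag(1,1,1,1,1,1,1,1).

The boundary map ∂_2: C_2 → C_1 acts by ∂[p,q,r] = [q,r] − [p,r] + [p,q]. For instance
  ∂[5,6,8] = [6,8] − [5,8] + [5,6],
  ∂[0,3,5] = [3,5] − [0,5] + [0,3].
As a 18×11 matrix over Z this has rank 9, with invariant factors (1,1,1,1,1,1,1,1,1).

The boundary map ∂_3: C_3 → C_2 sends each 3-simplex σ to the alternating sum Σ_i (−1)^i (σ with its i-th vertex removed). For instance
  ∂[0,3,5,8] = [3,5,8] − [0,5,8] + [0,3,8] − [0,3,5],
  ∂[2,4,5,8] = [4,5,8] − [2,5,8] + [2,4,8] − [2,4,5].
The resulting 11×2 matrix has rank 2, and its Smith normal form has invariant factors (1,1).

From H_k ≅ ker(∂_k) / im(∂_{k+1}) we obtain:

  H_0: rank C_0 − rank ∂_1 = 9 − 8 = 1, and the invariant factors of ∂_1 are all 1, so H_0 ≅ Z.
  H_1: rank ker ∂_1 − rank ∂_2 = (18 − 8) − 9 = 1, and the invariant factors of ∂_2 are all 1, so H_1 ≅ Z.
  H_2: rank ker ∂_2 − rank ∂_3 = (11 − 9) − 2 = 0, and the invariant factors of ∂_3 are all 1, so H_2 ≅ 0.
  H_3: rank ker ∂_3 − rank ∂_4 = (2 − 2) − 0 = 0, and there is no ∂_4, so H_3 ≅ 0.

H_0 = Z,  H_1 = Z,  H_2 = 0,  H_3 = 0.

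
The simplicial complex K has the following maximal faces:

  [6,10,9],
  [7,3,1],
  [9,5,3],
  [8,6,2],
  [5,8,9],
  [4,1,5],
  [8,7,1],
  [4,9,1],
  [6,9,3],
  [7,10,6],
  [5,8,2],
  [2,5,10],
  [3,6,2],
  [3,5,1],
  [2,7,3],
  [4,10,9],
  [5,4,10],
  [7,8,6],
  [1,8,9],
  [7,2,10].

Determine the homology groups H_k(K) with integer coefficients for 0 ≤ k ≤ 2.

H_0 = Z,  H_1 = Z ⊕ Z/2,  H_2 = 0.

Fix the vertex order 1 < 2 < 3 < 4 < 5 < 6 < 7 < 8 < 9 < 10 and write every simplex with vertices in increasing order. Then dim K = 2 and the simplices of K are:

  0-simplices (10): [1], [2], [3], [4], [5], [6], [7], [8], [9], [10]
  1-simplices (30): (30 of them)
  2-simplices (20): (20 of them)

Hence C_0 ≅ Z^10, C_1 ≅ Z^30, C_2 ≅ Z^20.

Boundary ∂_1: C_1 → C_0 is given by ∂[p,q] = [q] − [p].
The 10×30 boundary matrix has rank 9 and Smith normal form diag(1,1,1,1,1,1,1,1,1).

Boundary ∂_2: C_2 → C_1 sends each 2-simplex [p,q,r] to [q,r] − [p,r] + [p,q]. For instance
  ∂[2,7,10] = [7,10] − [2,10] + [2,7],
  ∂[3,6,9] = [6,9] − [3,9] + [3,6].
As a 30×20 matrix over Z this has rank 20, with invariant factors (1,1,1,1,1,1,1,1,1,1,1,1,1,1,1,1,1,1,1,2).

Now H_k = ker ∂_k / im ∂_{k+1}, so:

  H_0: rank C_0 − rank ∂_1 = 10 − 9 = 1, and the invariant factors of ∂_1 are all 1, so H_0 ≅ Z.
  H_1: rank ker ∂_1 − rank ∂_2 = (30 − 9) − 20 = 1, and ∂_2 has invariant factor 2 > 1, so H_1 ≅ Z ⊕ Z/2.
  H_2: rank ker ∂_2 − rank ∂_3 = (20 − 20) − 0 = 0, and there is no ∂_3, so H_2 ≅ 0.

As a check, the Euler characteristic is 10 − 30 + 20 = 0, which agrees with 1 − 1 + 0 = 0.
(K is a triangulation of the Klein bottle.)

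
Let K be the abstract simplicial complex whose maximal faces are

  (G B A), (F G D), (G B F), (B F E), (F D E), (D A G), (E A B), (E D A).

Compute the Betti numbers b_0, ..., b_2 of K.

b_0 = 1, b_1 = 0, b_2 = 1.

Take the total order A < B < D < E < F < G on the vertex set. Then K (dimension 2) consists of the simplices:

  0-simplices (6): A, B, D, E, F, G
  1-simplices (12): AB, AD, AE, AG, BE, BF, BG, DE, DF, DG, EF, FG
  2-simplices (8): ABE, ABG, ADE, ADG, BEF, BFG, DEF, DFG

Hence C_0 ≅ Z^6, C_1 ≅ Z^12, C_2 ≅ Z^8.

Boundary ∂_1: C_1 → C_0 maps an edge to its endpoints' difference, ∂[p,q] = q − p. For instance
  ∂AE = E − A.
The 6×12 boundary matrix has rank 5 and Smith normal form diag(1,1,1,1,1).

∂_2: C_2 → C_1 acts by ∂[p,q,r] = [q,r] − [p,r] + [p,q]. For instance
  ∂DFG = FG − DG + DF,
  ∂BEF = EF − BF + BE.
The resulting 12×8 matrix has rank 7, and its Smith normal form has invariant factors (1,1,1,1,1,1,1).

Computing H_k = (kernel of ∂_k) / (image of ∂_{k+1}):

  H_0: rank C_0 − rank ∂_1 = 6 − 5 = 1, and the invariant factors of ∂_1 are all 1, so H_0 = Z.
  H_1: rank ker ∂_1 − rank ∂_2 = (12 − 5) − 7 = 0, and the invariant factors of ∂_2 are all 1, so H_1 = 0.
  H_2: rank ker ∂_2 − rank ∂_3 = (8 − 7) − 0 = 1, and there is no ∂_3, so H_2 = Z.

As a check, the Euler characteristic is 6 − 12 + 8 = 2, which agrees with 1 − 0 + 1 = 2.
(K is a triangulation of the 2-sphere S^2.)

Hence the Betti numbers are b_0 = 1, b_1 = 0, b_2 = 1.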